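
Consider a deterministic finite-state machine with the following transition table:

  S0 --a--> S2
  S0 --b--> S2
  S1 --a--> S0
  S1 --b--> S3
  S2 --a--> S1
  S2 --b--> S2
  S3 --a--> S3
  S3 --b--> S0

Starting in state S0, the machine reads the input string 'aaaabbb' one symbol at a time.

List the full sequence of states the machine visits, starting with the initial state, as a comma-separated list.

Start: S0
  read 'a': S0 --a--> S2
  read 'a': S2 --a--> S1
  read 'a': S1 --a--> S0
  read 'a': S0 --a--> S2
  read 'b': S2 --b--> S2
  read 'b': S2 --b--> S2
  read 'b': S2 --b--> S2

Answer: S0, S2, S1, S0, S2, S2, S2, S2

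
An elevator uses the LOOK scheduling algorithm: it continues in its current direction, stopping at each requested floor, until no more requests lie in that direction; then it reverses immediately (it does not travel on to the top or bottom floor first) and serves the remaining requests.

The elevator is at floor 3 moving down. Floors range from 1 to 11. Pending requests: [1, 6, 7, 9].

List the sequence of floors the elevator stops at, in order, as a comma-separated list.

Current: 3, moving DOWN
Serve below first (descending): [1]
Then reverse, serve above (ascending): [6, 7, 9]

Answer: 1, 6, 7, 9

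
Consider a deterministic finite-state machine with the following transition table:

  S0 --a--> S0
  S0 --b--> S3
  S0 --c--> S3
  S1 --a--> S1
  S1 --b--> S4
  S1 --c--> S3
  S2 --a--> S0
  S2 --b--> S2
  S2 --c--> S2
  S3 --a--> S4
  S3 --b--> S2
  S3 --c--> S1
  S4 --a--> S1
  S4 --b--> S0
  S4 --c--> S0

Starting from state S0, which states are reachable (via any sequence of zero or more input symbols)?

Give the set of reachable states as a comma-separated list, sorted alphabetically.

BFS from S0:
  visit S0: S0--a-->S0 (seen), S0--b-->S3 (new), S0--c-->S3 (seen)
  visit S3: S3--a-->S4 (new), S3--b-->S2 (new), S3--c-->S1 (new)
  visit S4: S4--a-->S1 (seen), S4--b-->S0 (seen), S4--c-->S0 (seen)
  visit S2: S2--a-->S0 (seen), S2--b-->S2 (seen), S2--c-->S2 (seen)
  visit S1: S1--a-->S1 (seen), S1--b-->S4 (seen), S1--c-->S3 (seen)

Answer: S0, S1, S2, S3, S4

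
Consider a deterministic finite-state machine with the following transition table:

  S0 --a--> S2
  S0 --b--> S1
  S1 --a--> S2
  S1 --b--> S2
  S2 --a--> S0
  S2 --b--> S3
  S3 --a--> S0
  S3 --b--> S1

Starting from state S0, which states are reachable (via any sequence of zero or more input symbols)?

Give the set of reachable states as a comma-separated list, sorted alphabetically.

Answer: S0, S1, S2, S3

Derivation:
BFS from S0:
  visit S0: S0--a-->S2 (new), S0--b-->S1 (new)
  visit S2: S2--a-->S0 (seen), S2--b-->S3 (new)
  visit S1: S1--a-->S2 (seen), S1--b-->S2 (seen)
  visit S3: S3--a-->S0 (seen), S3--b-->S1 (seen)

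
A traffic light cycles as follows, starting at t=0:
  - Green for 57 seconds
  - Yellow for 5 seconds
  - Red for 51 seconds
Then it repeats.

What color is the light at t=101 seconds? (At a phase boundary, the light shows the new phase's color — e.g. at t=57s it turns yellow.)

Cycle length = 57 + 5 + 51 = 113s
t = 101, phase_t = 101 mod 113 = 101
101 >= 62 → RED

Answer: red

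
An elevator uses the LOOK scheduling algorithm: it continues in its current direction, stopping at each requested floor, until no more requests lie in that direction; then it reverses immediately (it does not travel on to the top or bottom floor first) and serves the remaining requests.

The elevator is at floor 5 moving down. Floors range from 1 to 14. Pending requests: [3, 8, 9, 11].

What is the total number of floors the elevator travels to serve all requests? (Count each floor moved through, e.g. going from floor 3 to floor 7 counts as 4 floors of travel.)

Answer: 10

Derivation:
Start at floor 5 moving down, LOOK stop order: [3, 8, 9, 11]
  5 → 3: |3-5| = 2, total = 2
  3 → 8: |8-3| = 5, total = 7
  8 → 9: |9-8| = 1, total = 8
  9 → 11: |11-9| = 2, total = 10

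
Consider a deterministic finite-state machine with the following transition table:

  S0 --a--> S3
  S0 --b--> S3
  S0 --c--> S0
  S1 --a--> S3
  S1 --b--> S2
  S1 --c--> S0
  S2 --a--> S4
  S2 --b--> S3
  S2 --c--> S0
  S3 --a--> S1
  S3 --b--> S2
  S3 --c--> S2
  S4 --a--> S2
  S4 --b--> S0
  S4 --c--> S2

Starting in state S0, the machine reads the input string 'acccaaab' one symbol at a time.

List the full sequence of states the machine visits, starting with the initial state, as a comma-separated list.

Answer: S0, S3, S2, S0, S0, S3, S1, S3, S2

Derivation:
Start: S0
  read 'a': S0 --a--> S3
  read 'c': S3 --c--> S2
  read 'c': S2 --c--> S0
  read 'c': S0 --c--> S0
  read 'a': S0 --a--> S3
  read 'a': S3 --a--> S1
  read 'a': S1 --a--> S3
  read 'b': S3 --b--> S2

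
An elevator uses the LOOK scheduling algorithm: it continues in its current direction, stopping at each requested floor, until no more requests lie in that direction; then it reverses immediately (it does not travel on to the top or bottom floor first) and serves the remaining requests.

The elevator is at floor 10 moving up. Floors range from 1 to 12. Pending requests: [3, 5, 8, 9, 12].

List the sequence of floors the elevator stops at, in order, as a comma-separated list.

Answer: 12, 9, 8, 5, 3

Derivation:
Current: 10, moving UP
Serve above first (ascending): [12]
Then reverse, serve below (descending): [9, 8, 5, 3]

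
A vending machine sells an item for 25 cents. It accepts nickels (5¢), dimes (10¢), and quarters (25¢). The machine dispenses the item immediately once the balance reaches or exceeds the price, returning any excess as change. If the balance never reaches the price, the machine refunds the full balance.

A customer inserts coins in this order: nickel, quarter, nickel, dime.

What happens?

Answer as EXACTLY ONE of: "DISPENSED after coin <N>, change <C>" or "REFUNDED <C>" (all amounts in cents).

Answer: DISPENSED after coin 2, change 5

Derivation:
Price: 25¢
Coin 1 (nickel, 5¢): balance = 5¢
Coin 2 (quarter, 25¢): balance = 30¢
  → balance >= price → DISPENSE, change = 30 - 25 = 5¢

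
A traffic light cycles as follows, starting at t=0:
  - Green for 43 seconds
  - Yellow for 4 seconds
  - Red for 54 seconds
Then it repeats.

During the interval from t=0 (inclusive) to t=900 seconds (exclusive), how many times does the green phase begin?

Cycle = 43+4+54 = 101s
green phase starts at t = k*101 + 0 for k=0,1,2,...
Need k*101+0 < 900 → k < 8.911
k ∈ {0, ..., 8} → 9 starts

Answer: 9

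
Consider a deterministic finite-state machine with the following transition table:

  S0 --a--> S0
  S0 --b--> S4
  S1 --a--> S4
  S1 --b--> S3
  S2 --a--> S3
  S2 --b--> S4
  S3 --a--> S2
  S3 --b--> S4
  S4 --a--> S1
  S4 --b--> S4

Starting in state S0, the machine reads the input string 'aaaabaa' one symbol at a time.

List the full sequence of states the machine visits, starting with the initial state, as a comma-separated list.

Answer: S0, S0, S0, S0, S0, S4, S1, S4

Derivation:
Start: S0
  read 'a': S0 --a--> S0
  read 'a': S0 --a--> S0
  read 'a': S0 --a--> S0
  read 'a': S0 --a--> S0
  read 'b': S0 --b--> S4
  read 'a': S4 --a--> S1
  read 'a': S1 --a--> S4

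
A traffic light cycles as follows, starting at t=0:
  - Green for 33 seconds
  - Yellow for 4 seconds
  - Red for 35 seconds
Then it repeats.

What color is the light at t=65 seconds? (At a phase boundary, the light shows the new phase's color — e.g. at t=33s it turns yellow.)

Cycle length = 33 + 4 + 35 = 72s
t = 65, phase_t = 65 mod 72 = 65
65 >= 37 → RED

Answer: red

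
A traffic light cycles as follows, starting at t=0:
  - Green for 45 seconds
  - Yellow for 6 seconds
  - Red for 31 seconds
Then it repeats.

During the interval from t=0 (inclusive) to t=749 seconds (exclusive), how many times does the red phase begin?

Cycle = 45+6+31 = 82s
red phase starts at t = k*82 + 51 for k=0,1,2,...
Need k*82+51 < 749 → k < 8.512
k ∈ {0, ..., 8} → 9 starts

Answer: 9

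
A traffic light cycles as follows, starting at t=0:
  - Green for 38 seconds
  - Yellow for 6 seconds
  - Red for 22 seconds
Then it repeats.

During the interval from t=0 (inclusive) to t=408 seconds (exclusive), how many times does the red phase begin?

Cycle = 38+6+22 = 66s
red phase starts at t = k*66 + 44 for k=0,1,2,...
Need k*66+44 < 408 → k < 5.515
k ∈ {0, ..., 5} → 6 starts

Answer: 6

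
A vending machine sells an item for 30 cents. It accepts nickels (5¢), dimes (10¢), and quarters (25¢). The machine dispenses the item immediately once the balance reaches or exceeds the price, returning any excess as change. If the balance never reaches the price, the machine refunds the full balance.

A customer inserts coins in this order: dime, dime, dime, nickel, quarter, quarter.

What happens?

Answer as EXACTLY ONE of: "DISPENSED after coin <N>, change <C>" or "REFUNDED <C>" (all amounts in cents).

Price: 30¢
Coin 1 (dime, 10¢): balance = 10¢
Coin 2 (dime, 10¢): balance = 20¢
Coin 3 (dime, 10¢): balance = 30¢
  → balance >= price → DISPENSE, change = 30 - 30 = 0¢

Answer: DISPENSED after coin 3, change 0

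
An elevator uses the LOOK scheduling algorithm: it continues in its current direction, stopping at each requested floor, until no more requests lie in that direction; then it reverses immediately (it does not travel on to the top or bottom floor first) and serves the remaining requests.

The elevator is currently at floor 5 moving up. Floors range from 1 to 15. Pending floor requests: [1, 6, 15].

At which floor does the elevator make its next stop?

Current floor: 5, direction: up
Requests above: [6, 15]
Requests below: [1]
Moving up and requests lie above → nearest above is min([6, 15]) = 6

Answer: 6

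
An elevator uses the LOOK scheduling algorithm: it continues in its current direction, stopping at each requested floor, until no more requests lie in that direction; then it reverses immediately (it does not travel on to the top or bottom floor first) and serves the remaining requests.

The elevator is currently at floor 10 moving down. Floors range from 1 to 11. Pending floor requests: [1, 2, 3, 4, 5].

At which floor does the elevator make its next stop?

Current floor: 10, direction: down
Requests above: []
Requests below: [1, 2, 3, 4, 5]
Moving down and requests lie below → nearest below is max([1, 2, 3, 4, 5]) = 5

Answer: 5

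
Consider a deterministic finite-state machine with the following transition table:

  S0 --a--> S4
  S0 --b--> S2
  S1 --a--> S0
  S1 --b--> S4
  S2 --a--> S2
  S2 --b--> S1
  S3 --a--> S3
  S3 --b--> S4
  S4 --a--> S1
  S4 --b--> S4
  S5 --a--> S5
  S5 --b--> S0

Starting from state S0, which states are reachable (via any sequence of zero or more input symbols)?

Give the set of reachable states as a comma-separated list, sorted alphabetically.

Answer: S0, S1, S2, S4

Derivation:
BFS from S0:
  visit S0: S0--a-->S4 (new), S0--b-->S2 (new)
  visit S4: S4--a-->S1 (new), S4--b-->S4 (seen)
  visit S2: S2--a-->S2 (seen), S2--b-->S1 (seen)
  visit S1: S1--a-->S0 (seen), S1--b-->S4 (seen)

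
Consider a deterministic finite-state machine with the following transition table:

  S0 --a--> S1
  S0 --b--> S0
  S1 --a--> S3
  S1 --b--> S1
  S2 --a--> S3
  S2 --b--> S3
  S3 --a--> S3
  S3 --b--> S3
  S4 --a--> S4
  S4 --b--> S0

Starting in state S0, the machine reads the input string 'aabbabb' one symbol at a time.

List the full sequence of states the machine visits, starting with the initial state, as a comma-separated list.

Start: S0
  read 'a': S0 --a--> S1
  read 'a': S1 --a--> S3
  read 'b': S3 --b--> S3
  read 'b': S3 --b--> S3
  read 'a': S3 --a--> S3
  read 'b': S3 --b--> S3
  read 'b': S3 --b--> S3

Answer: S0, S1, S3, S3, S3, S3, S3, S3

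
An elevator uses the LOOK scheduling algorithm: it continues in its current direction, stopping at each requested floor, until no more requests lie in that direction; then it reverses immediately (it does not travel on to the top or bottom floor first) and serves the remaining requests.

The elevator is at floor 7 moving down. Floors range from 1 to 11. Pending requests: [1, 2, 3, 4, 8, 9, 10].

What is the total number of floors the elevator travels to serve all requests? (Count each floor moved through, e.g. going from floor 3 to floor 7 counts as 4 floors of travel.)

Answer: 15

Derivation:
Start at floor 7 moving down, LOOK stop order: [4, 3, 2, 1, 8, 9, 10]
  7 → 4: |4-7| = 3, total = 3
  4 → 3: |3-4| = 1, total = 4
  3 → 2: |2-3| = 1, total = 5
  2 → 1: |1-2| = 1, total = 6
  1 → 8: |8-1| = 7, total = 13
  8 → 9: |9-8| = 1, total = 14
  9 → 10: |10-9| = 1, total = 15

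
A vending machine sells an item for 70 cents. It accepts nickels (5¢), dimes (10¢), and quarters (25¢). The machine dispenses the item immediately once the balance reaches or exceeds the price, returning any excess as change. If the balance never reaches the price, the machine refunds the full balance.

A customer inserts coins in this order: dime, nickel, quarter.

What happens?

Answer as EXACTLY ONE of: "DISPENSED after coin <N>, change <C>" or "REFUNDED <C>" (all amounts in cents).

Answer: REFUNDED 40

Derivation:
Price: 70¢
Coin 1 (dime, 10¢): balance = 10¢
Coin 2 (nickel, 5¢): balance = 15¢
Coin 3 (quarter, 25¢): balance = 40¢
All coins inserted, balance 40¢ < price 70¢ → REFUND 40¢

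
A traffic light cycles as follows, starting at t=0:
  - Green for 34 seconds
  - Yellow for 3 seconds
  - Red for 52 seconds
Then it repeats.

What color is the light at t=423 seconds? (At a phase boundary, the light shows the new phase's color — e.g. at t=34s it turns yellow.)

Cycle length = 34 + 3 + 52 = 89s
t = 423, phase_t = 423 mod 89 = 67
67 >= 37 → RED

Answer: red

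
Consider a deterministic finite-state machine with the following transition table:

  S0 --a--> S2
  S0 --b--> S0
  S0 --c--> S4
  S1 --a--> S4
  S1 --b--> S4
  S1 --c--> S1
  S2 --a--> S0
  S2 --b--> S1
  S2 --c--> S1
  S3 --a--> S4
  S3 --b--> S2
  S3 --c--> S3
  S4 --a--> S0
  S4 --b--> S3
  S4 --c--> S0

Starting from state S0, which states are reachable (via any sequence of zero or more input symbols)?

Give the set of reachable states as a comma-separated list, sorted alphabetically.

Answer: S0, S1, S2, S3, S4

Derivation:
BFS from S0:
  visit S0: S0--a-->S2 (new), S0--b-->S0 (seen), S0--c-->S4 (new)
  visit S2: S2--a-->S0 (seen), S2--b-->S1 (new), S2--c-->S1 (seen)
  visit S4: S4--a-->S0 (seen), S4--b-->S3 (new), S4--c-->S0 (seen)
  visit S1: S1--a-->S4 (seen), S1--b-->S4 (seen), S1--c-->S1 (seen)
  visit S3: S3--a-->S4 (seen), S3--b-->S2 (seen), S3--c-->S3 (seen)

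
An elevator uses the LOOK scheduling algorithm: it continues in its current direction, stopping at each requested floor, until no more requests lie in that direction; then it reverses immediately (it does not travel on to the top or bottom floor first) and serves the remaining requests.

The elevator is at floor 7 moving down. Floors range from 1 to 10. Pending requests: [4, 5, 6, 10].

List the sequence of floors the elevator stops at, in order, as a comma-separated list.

Current: 7, moving DOWN
Serve below first (descending): [6, 5, 4]
Then reverse, serve above (ascending): [10]

Answer: 6, 5, 4, 10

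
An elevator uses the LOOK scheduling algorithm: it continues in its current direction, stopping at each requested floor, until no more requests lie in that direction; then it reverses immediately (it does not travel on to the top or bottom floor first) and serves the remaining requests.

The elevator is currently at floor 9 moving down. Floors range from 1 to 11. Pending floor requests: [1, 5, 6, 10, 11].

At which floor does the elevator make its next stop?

Answer: 6

Derivation:
Current floor: 9, direction: down
Requests above: [10, 11]
Requests below: [1, 5, 6]
Moving down and requests lie below → nearest below is max([1, 5, 6]) = 6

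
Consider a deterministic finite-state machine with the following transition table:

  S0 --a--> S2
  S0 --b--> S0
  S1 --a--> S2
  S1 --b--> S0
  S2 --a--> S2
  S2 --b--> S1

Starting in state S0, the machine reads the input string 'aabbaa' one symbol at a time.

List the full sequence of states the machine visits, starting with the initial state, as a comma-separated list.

Start: S0
  read 'a': S0 --a--> S2
  read 'a': S2 --a--> S2
  read 'b': S2 --b--> S1
  read 'b': S1 --b--> S0
  read 'a': S0 --a--> S2
  read 'a': S2 --a--> S2

Answer: S0, S2, S2, S1, S0, S2, S2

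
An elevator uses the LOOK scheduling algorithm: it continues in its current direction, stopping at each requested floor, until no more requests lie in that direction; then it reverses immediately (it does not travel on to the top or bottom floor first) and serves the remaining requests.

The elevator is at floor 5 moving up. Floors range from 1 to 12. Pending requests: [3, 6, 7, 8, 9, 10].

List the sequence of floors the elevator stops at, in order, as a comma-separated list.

Current: 5, moving UP
Serve above first (ascending): [6, 7, 8, 9, 10]
Then reverse, serve below (descending): [3]

Answer: 6, 7, 8, 9, 10, 3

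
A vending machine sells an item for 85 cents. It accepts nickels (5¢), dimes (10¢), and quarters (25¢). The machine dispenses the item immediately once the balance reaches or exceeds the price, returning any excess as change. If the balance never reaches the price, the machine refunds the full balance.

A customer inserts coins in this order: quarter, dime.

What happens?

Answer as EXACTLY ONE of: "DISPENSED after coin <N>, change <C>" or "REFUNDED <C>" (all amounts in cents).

Price: 85¢
Coin 1 (quarter, 25¢): balance = 25¢
Coin 2 (dime, 10¢): balance = 35¢
All coins inserted, balance 35¢ < price 85¢ → REFUND 35¢

Answer: REFUNDED 35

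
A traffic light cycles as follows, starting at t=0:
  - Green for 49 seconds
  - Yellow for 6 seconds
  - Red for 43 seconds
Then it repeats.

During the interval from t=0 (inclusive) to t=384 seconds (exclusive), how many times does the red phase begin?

Cycle = 49+6+43 = 98s
red phase starts at t = k*98 + 55 for k=0,1,2,...
Need k*98+55 < 384 → k < 3.357
k ∈ {0, ..., 3} → 4 starts

Answer: 4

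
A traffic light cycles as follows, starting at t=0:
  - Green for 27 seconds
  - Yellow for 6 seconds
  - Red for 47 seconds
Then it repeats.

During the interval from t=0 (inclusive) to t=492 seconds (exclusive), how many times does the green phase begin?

Answer: 7

Derivation:
Cycle = 27+6+47 = 80s
green phase starts at t = k*80 + 0 for k=0,1,2,...
Need k*80+0 < 492 → k < 6.150
k ∈ {0, ..., 6} → 7 starts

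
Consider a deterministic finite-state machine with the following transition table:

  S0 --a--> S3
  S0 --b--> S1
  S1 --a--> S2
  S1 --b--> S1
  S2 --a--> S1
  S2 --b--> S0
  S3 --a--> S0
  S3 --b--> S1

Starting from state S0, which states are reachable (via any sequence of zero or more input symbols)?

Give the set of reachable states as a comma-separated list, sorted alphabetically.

Answer: S0, S1, S2, S3

Derivation:
BFS from S0:
  visit S0: S0--a-->S3 (new), S0--b-->S1 (new)
  visit S3: S3--a-->S0 (seen), S3--b-->S1 (seen)
  visit S1: S1--a-->S2 (new), S1--b-->S1 (seen)
  visit S2: S2--a-->S1 (seen), S2--b-->S0 (seen)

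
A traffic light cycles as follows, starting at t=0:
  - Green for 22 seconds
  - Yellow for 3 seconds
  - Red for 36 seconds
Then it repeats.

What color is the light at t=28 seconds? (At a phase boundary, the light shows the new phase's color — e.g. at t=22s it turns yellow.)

Cycle length = 22 + 3 + 36 = 61s
t = 28, phase_t = 28 mod 61 = 28
28 >= 25 → RED

Answer: red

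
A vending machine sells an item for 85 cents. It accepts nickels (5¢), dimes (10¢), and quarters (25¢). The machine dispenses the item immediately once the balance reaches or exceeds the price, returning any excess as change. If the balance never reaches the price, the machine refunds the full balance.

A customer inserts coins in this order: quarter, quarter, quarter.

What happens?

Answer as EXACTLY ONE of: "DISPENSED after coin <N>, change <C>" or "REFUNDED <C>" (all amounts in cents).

Price: 85¢
Coin 1 (quarter, 25¢): balance = 25¢
Coin 2 (quarter, 25¢): balance = 50¢
Coin 3 (quarter, 25¢): balance = 75¢
All coins inserted, balance 75¢ < price 85¢ → REFUND 75¢

Answer: REFUNDED 75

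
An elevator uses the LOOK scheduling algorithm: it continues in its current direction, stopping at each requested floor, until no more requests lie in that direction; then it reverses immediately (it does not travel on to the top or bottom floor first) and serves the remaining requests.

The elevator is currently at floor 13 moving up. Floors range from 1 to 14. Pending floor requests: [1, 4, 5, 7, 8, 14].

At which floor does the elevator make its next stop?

Current floor: 13, direction: up
Requests above: [14]
Requests below: [1, 4, 5, 7, 8]
Moving up and requests lie above → nearest above is min([14]) = 14

Answer: 14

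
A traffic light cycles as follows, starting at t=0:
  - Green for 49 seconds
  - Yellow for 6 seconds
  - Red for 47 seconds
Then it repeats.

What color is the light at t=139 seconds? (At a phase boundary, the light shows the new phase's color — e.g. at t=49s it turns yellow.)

Cycle length = 49 + 6 + 47 = 102s
t = 139, phase_t = 139 mod 102 = 37
37 < 49 (green end) → GREEN

Answer: green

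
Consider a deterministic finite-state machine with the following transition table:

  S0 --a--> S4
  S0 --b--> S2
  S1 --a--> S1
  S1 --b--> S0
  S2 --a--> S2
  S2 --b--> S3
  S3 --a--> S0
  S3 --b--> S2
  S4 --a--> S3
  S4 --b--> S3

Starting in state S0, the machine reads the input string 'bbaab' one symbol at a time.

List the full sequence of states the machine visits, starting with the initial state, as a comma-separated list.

Answer: S0, S2, S3, S0, S4, S3

Derivation:
Start: S0
  read 'b': S0 --b--> S2
  read 'b': S2 --b--> S3
  read 'a': S3 --a--> S0
  read 'a': S0 --a--> S4
  read 'b': S4 --b--> S3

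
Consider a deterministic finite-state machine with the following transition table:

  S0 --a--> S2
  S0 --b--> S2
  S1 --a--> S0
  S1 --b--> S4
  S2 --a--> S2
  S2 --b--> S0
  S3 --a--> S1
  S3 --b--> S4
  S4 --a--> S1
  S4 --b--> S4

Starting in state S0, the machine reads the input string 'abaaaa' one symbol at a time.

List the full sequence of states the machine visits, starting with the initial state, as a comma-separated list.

Start: S0
  read 'a': S0 --a--> S2
  read 'b': S2 --b--> S0
  read 'a': S0 --a--> S2
  read 'a': S2 --a--> S2
  read 'a': S2 --a--> S2
  read 'a': S2 --a--> S2

Answer: S0, S2, S0, S2, S2, S2, S2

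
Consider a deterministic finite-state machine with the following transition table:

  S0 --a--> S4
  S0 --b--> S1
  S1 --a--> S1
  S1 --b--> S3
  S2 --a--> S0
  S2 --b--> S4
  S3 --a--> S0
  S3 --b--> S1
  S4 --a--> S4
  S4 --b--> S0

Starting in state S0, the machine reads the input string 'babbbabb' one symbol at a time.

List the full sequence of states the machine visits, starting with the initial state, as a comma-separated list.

Start: S0
  read 'b': S0 --b--> S1
  read 'a': S1 --a--> S1
  read 'b': S1 --b--> S3
  read 'b': S3 --b--> S1
  read 'b': S1 --b--> S3
  read 'a': S3 --a--> S0
  read 'b': S0 --b--> S1
  read 'b': S1 --b--> S3

Answer: S0, S1, S1, S3, S1, S3, S0, S1, S3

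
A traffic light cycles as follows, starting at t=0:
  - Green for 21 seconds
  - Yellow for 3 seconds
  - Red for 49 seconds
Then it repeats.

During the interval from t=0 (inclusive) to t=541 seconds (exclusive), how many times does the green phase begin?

Cycle = 21+3+49 = 73s
green phase starts at t = k*73 + 0 for k=0,1,2,...
Need k*73+0 < 541 → k < 7.411
k ∈ {0, ..., 7} → 8 starts

Answer: 8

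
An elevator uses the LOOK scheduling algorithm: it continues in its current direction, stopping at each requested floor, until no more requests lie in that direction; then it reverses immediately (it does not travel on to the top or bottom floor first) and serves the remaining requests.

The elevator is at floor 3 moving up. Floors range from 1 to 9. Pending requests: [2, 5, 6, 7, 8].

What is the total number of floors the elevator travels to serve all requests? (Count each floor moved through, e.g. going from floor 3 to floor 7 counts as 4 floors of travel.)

Start at floor 3 moving up, LOOK stop order: [5, 6, 7, 8, 2]
  3 → 5: |5-3| = 2, total = 2
  5 → 6: |6-5| = 1, total = 3
  6 → 7: |7-6| = 1, total = 4
  7 → 8: |8-7| = 1, total = 5
  8 → 2: |2-8| = 6, total = 11

Answer: 11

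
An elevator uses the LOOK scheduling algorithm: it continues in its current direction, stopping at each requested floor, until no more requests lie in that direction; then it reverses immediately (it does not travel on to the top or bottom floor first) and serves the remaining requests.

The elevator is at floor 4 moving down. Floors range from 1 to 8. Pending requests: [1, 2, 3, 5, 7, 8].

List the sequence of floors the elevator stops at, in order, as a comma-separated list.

Current: 4, moving DOWN
Serve below first (descending): [3, 2, 1]
Then reverse, serve above (ascending): [5, 7, 8]

Answer: 3, 2, 1, 5, 7, 8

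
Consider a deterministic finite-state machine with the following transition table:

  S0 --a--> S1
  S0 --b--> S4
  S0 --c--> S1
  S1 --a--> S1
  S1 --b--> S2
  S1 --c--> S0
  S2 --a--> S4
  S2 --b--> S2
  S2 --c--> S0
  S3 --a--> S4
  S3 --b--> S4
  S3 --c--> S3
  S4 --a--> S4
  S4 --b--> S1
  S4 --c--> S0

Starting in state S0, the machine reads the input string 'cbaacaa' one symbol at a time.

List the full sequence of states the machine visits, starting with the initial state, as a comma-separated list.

Answer: S0, S1, S2, S4, S4, S0, S1, S1

Derivation:
Start: S0
  read 'c': S0 --c--> S1
  read 'b': S1 --b--> S2
  read 'a': S2 --a--> S4
  read 'a': S4 --a--> S4
  read 'c': S4 --c--> S0
  read 'a': S0 --a--> S1
  read 'a': S1 --a--> S1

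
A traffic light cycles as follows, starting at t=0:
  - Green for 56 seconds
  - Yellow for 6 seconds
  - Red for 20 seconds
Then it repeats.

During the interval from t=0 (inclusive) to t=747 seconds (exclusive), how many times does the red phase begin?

Cycle = 56+6+20 = 82s
red phase starts at t = k*82 + 62 for k=0,1,2,...
Need k*82+62 < 747 → k < 8.354
k ∈ {0, ..., 8} → 9 starts

Answer: 9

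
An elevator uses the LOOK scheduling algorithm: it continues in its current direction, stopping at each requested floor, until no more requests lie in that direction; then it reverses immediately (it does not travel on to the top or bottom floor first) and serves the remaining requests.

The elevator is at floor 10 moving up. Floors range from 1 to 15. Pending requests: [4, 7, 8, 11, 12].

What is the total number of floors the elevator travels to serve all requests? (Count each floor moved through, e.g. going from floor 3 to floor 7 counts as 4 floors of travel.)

Start at floor 10 moving up, LOOK stop order: [11, 12, 8, 7, 4]
  10 → 11: |11-10| = 1, total = 1
  11 → 12: |12-11| = 1, total = 2
  12 → 8: |8-12| = 4, total = 6
  8 → 7: |7-8| = 1, total = 7
  7 → 4: |4-7| = 3, total = 10

Answer: 10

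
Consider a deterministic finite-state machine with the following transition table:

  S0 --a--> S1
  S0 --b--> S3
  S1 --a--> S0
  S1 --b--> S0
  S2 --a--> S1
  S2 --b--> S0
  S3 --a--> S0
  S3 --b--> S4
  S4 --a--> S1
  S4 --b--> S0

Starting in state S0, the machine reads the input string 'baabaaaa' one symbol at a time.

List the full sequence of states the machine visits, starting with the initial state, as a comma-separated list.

Start: S0
  read 'b': S0 --b--> S3
  read 'a': S3 --a--> S0
  read 'a': S0 --a--> S1
  read 'b': S1 --b--> S0
  read 'a': S0 --a--> S1
  read 'a': S1 --a--> S0
  read 'a': S0 --a--> S1
  read 'a': S1 --a--> S0

Answer: S0, S3, S0, S1, S0, S1, S0, S1, S0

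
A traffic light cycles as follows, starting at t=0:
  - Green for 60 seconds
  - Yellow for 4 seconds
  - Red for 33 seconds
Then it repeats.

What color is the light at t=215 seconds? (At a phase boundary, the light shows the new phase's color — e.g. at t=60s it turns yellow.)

Answer: green

Derivation:
Cycle length = 60 + 4 + 33 = 97s
t = 215, phase_t = 215 mod 97 = 21
21 < 60 (green end) → GREEN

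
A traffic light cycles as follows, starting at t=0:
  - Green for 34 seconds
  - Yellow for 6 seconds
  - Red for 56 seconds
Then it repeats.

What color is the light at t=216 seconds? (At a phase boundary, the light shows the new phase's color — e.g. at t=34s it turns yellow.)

Answer: green

Derivation:
Cycle length = 34 + 6 + 56 = 96s
t = 216, phase_t = 216 mod 96 = 24
24 < 34 (green end) → GREEN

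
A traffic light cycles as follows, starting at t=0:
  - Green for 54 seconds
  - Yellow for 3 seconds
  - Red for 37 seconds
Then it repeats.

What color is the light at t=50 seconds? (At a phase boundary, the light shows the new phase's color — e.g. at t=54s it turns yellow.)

Answer: green

Derivation:
Cycle length = 54 + 3 + 37 = 94s
t = 50, phase_t = 50 mod 94 = 50
50 < 54 (green end) → GREEN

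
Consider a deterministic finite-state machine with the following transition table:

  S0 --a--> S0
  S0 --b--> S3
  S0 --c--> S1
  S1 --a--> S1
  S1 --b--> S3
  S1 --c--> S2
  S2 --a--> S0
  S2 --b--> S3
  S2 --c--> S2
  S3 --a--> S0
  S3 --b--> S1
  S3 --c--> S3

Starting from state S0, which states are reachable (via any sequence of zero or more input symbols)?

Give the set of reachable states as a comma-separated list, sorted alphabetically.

Answer: S0, S1, S2, S3

Derivation:
BFS from S0:
  visit S0: S0--a-->S0 (seen), S0--b-->S3 (new), S0--c-->S1 (new)
  visit S3: S3--a-->S0 (seen), S3--b-->S1 (seen), S3--c-->S3 (seen)
  visit S1: S1--a-->S1 (seen), S1--b-->S3 (seen), S1--c-->S2 (new)
  visit S2: S2--a-->S0 (seen), S2--b-->S3 (seen), S2--c-->S2 (seen)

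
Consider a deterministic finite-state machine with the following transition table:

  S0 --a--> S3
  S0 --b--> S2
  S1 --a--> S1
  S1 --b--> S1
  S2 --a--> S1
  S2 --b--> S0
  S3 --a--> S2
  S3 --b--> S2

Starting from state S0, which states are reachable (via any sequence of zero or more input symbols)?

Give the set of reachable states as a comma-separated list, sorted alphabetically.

Answer: S0, S1, S2, S3

Derivation:
BFS from S0:
  visit S0: S0--a-->S3 (new), S0--b-->S2 (new)
  visit S3: S3--a-->S2 (seen), S3--b-->S2 (seen)
  visit S2: S2--a-->S1 (new), S2--b-->S0 (seen)
  visit S1: S1--a-->S1 (seen), S1--b-->S1 (seen)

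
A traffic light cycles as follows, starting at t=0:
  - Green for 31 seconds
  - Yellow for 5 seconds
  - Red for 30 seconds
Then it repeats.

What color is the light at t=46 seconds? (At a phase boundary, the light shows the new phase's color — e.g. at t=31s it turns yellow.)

Cycle length = 31 + 5 + 30 = 66s
t = 46, phase_t = 46 mod 66 = 46
46 >= 36 → RED

Answer: red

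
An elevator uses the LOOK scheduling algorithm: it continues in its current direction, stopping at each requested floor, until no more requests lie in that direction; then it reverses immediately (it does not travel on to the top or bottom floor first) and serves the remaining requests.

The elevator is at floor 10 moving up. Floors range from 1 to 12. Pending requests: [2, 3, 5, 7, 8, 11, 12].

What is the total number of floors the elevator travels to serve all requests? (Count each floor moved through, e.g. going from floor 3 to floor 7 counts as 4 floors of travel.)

Answer: 12

Derivation:
Start at floor 10 moving up, LOOK stop order: [11, 12, 8, 7, 5, 3, 2]
  10 → 11: |11-10| = 1, total = 1
  11 → 12: |12-11| = 1, total = 2
  12 → 8: |8-12| = 4, total = 6
  8 → 7: |7-8| = 1, total = 7
  7 → 5: |5-7| = 2, total = 9
  5 → 3: |3-5| = 2, total = 11
  3 → 2: |2-3| = 1, total = 12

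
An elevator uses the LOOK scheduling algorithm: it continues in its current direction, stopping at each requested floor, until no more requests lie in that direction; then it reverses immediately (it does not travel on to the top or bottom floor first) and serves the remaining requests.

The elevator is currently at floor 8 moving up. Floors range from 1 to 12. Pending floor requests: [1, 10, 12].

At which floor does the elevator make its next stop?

Current floor: 8, direction: up
Requests above: [10, 12]
Requests below: [1]
Moving up and requests lie above → nearest above is min([10, 12]) = 10

Answer: 10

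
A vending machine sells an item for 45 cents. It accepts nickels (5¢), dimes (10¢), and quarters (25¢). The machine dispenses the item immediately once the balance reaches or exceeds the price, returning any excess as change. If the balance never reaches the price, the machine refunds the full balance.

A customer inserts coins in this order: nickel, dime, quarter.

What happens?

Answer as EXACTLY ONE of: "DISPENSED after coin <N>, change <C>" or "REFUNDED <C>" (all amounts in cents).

Price: 45¢
Coin 1 (nickel, 5¢): balance = 5¢
Coin 2 (dime, 10¢): balance = 15¢
Coin 3 (quarter, 25¢): balance = 40¢
All coins inserted, balance 40¢ < price 45¢ → REFUND 40¢

Answer: REFUNDED 40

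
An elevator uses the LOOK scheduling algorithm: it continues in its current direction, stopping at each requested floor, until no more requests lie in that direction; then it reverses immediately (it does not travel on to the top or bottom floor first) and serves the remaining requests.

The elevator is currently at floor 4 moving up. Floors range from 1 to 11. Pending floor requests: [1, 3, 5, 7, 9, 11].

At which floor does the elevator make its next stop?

Current floor: 4, direction: up
Requests above: [5, 7, 9, 11]
Requests below: [1, 3]
Moving up and requests lie above → nearest above is min([5, 7, 9, 11]) = 5

Answer: 5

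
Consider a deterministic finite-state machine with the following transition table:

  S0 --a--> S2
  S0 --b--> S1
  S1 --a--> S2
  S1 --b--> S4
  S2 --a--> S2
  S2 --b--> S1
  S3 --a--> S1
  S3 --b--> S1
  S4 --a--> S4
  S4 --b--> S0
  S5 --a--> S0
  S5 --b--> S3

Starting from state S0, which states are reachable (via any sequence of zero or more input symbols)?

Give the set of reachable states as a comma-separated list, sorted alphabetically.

BFS from S0:
  visit S0: S0--a-->S2 (new), S0--b-->S1 (new)
  visit S2: S2--a-->S2 (seen), S2--b-->S1 (seen)
  visit S1: S1--a-->S2 (seen), S1--b-->S4 (new)
  visit S4: S4--a-->S4 (seen), S4--b-->S0 (seen)

Answer: S0, S1, S2, S4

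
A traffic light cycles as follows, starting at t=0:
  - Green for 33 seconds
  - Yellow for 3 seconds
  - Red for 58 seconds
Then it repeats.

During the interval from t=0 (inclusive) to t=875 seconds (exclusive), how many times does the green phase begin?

Answer: 10

Derivation:
Cycle = 33+3+58 = 94s
green phase starts at t = k*94 + 0 for k=0,1,2,...
Need k*94+0 < 875 → k < 9.309
k ∈ {0, ..., 9} → 10 starts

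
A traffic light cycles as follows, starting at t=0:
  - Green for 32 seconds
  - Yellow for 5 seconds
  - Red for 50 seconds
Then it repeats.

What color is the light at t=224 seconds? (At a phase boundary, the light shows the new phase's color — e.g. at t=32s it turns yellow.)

Cycle length = 32 + 5 + 50 = 87s
t = 224, phase_t = 224 mod 87 = 50
50 >= 37 → RED

Answer: red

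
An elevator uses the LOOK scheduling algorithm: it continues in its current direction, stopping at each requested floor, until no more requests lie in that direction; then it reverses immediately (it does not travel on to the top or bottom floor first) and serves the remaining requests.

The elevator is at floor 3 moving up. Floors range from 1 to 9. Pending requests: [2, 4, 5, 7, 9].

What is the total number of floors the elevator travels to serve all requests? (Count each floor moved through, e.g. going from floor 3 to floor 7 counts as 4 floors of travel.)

Start at floor 3 moving up, LOOK stop order: [4, 5, 7, 9, 2]
  3 → 4: |4-3| = 1, total = 1
  4 → 5: |5-4| = 1, total = 2
  5 → 7: |7-5| = 2, total = 4
  7 → 9: |9-7| = 2, total = 6
  9 → 2: |2-9| = 7, total = 13

Answer: 13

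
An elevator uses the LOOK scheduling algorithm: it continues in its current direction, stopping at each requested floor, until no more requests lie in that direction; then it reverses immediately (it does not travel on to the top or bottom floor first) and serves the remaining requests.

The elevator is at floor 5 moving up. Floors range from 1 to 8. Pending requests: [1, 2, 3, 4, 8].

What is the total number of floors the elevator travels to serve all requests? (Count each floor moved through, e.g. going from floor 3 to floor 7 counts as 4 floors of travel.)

Answer: 10

Derivation:
Start at floor 5 moving up, LOOK stop order: [8, 4, 3, 2, 1]
  5 → 8: |8-5| = 3, total = 3
  8 → 4: |4-8| = 4, total = 7
  4 → 3: |3-4| = 1, total = 8
  3 → 2: |2-3| = 1, total = 9
  2 → 1: |1-2| = 1, total = 10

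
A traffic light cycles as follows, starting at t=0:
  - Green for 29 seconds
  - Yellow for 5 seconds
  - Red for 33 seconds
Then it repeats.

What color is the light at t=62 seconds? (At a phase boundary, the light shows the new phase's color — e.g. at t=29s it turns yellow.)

Answer: red

Derivation:
Cycle length = 29 + 5 + 33 = 67s
t = 62, phase_t = 62 mod 67 = 62
62 >= 34 → RED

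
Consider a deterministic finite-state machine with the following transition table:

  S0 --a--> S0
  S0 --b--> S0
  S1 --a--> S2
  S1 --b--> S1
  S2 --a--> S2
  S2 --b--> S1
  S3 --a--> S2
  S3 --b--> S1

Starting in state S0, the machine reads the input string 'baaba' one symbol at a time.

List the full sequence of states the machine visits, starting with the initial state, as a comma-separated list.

Start: S0
  read 'b': S0 --b--> S0
  read 'a': S0 --a--> S0
  read 'a': S0 --a--> S0
  read 'b': S0 --b--> S0
  read 'a': S0 --a--> S0

Answer: S0, S0, S0, S0, S0, S0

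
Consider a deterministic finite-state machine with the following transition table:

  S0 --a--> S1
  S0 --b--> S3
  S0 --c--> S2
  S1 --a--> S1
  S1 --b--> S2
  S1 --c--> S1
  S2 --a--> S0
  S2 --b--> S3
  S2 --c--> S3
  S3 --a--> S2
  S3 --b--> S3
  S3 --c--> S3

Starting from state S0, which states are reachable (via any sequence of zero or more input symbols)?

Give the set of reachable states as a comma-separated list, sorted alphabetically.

Answer: S0, S1, S2, S3

Derivation:
BFS from S0:
  visit S0: S0--a-->S1 (new), S0--b-->S3 (new), S0--c-->S2 (new)
  visit S1: S1--a-->S1 (seen), S1--b-->S2 (seen), S1--c-->S1 (seen)
  visit S3: S3--a-->S2 (seen), S3--b-->S3 (seen), S3--c-->S3 (seen)
  visit S2: S2--a-->S0 (seen), S2--b-->S3 (seen), S2--c-->S3 (seen)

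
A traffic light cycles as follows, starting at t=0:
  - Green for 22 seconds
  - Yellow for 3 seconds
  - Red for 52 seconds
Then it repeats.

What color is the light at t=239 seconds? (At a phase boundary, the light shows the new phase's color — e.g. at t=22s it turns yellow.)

Cycle length = 22 + 3 + 52 = 77s
t = 239, phase_t = 239 mod 77 = 8
8 < 22 (green end) → GREEN

Answer: green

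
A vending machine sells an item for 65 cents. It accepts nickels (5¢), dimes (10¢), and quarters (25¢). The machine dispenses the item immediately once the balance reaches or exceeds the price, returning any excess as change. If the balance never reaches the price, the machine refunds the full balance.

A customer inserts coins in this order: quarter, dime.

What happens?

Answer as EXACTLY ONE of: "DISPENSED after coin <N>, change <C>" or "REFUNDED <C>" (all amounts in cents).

Answer: REFUNDED 35

Derivation:
Price: 65¢
Coin 1 (quarter, 25¢): balance = 25¢
Coin 2 (dime, 10¢): balance = 35¢
All coins inserted, balance 35¢ < price 65¢ → REFUND 35¢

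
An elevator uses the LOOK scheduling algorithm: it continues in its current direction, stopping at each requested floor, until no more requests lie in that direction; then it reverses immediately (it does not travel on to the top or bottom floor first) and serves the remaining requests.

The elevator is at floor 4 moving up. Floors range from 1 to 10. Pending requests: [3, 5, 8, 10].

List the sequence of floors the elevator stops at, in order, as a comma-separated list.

Current: 4, moving UP
Serve above first (ascending): [5, 8, 10]
Then reverse, serve below (descending): [3]

Answer: 5, 8, 10, 3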